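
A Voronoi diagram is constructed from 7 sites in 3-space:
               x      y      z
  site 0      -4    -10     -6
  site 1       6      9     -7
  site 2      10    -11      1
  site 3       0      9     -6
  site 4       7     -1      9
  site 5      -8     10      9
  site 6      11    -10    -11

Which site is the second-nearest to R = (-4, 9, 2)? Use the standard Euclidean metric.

site 3

Squared Euclidean distances:
d²(R, site 0) = (-4−(-4))² + (9−(-10))² + (2−(-6))² = 0 + 361 + 64 = 425
d²(R, site 1) = (-4−6)² + (9−9)² + (2−(-7))² = 100 + 0 + 81 = 181
d²(R, site 2) = (-4−10)² + (9−(-11))² + (2−1)² = 196 + 400 + 1 = 597
d²(R, site 3) = (-4−0)² + (9−9)² + (2−(-6))² = 16 + 0 + 64 = 80
d²(R, site 4) = (-4−7)² + (9−(-1))² + (2−9)² = 121 + 100 + 49 = 270
d²(R, site 5) = (-4−(-8))² + (9−10)² + (2−9)² = 16 + 1 + 49 = 66
d²(R, site 6) = (-4−11)² + (9−(-10))² + (2−(-11))² = 225 + 361 + 169 = 755
Sorted ascending: site 5, site 3, site 1, … — the second-nearest is site 3.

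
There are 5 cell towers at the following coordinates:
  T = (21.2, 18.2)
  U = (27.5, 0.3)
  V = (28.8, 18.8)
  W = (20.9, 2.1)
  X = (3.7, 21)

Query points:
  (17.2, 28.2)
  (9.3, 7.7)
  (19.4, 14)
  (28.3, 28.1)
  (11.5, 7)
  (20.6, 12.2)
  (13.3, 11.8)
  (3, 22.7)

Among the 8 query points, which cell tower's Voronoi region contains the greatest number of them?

(17.2, 28.2) — d² to each: T:116, U:884.5, V:222.92, W:694.9, X:234.09 → nearest is T
(9.3, 7.7) — d² to each: T:251.86, U:386, V:503.46, W:165.92, X:208.25 → nearest is W
(19.4, 14) — d² to each: T:20.88, U:253.3, V:111.4, W:143.86, X:295.49 → nearest is T
(28.3, 28.1) — d² to each: T:148.42, U:773.48, V:86.74, W:730.76, X:655.57 → nearest is V
(11.5, 7) — d² to each: T:219.53, U:300.89, V:438.53, W:112.37, X:256.84 → nearest is W
(20.6, 12.2) — d² to each: T:36.36, U:189.22, V:110.8, W:102.1, X:363.05 → nearest is T
(13.3, 11.8) — d² to each: T:103.37, U:333.89, V:289.25, W:151.85, X:176.8 → nearest is T
(3, 22.7) — d² to each: T:351.49, U:1102.01, V:680.85, W:744.77, X:3.38 → nearest is X
Tally — T:4, V:1, W:2, X:1. T captures the most (4).

T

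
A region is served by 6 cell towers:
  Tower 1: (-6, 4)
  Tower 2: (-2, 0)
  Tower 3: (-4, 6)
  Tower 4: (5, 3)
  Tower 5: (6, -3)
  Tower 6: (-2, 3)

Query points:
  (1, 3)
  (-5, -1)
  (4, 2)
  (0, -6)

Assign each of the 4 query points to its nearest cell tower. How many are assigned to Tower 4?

(1, 3) — d² to each: Tower 1:50, Tower 2:18, Tower 3:34, Tower 4:16, Tower 5:61, Tower 6:9 → nearest is Tower 6
(-5, -1) — d² to each: Tower 1:26, Tower 2:10, Tower 3:50, Tower 4:116, Tower 5:125, Tower 6:25 → nearest is Tower 2
(4, 2) — d² to each: Tower 1:104, Tower 2:40, Tower 3:80, Tower 4:2, Tower 5:29, Tower 6:37 → nearest is Tower 4
(0, -6) — d² to each: Tower 1:136, Tower 2:40, Tower 3:160, Tower 4:106, Tower 5:45, Tower 6:85 → nearest is Tower 2
1 of the 4 points has Tower 4 as nearest.

1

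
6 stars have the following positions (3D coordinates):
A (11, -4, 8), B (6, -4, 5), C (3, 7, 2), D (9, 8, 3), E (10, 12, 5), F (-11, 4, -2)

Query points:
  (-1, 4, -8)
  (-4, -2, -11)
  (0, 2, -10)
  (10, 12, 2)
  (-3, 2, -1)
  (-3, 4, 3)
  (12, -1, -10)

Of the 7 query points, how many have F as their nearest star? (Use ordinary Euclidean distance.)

2

(-1, 4, -8) — d² to each: A:464, B:282, C:125, D:237, E:354, F:136 → nearest is C
(-4, -2, -11) — d² to each: A:590, B:360, C:299, D:465, E:648, F:166 → nearest is F
(0, 2, -10) — d² to each: A:481, B:297, C:178, D:286, E:425, F:189 → nearest is C
(10, 12, 2) — d² to each: A:293, B:281, C:74, D:18, E:9, F:521 → nearest is E
(-3, 2, -1) — d² to each: A:313, B:153, C:70, D:196, E:305, F:69 → nearest is F
(-3, 4, 3) — d² to each: A:285, B:149, C:46, D:160, E:237, F:89 → nearest is C
(12, -1, -10) — d² to each: A:334, B:270, C:289, D:259, E:398, F:618 → nearest is D
2 of the 7 points have F as nearest.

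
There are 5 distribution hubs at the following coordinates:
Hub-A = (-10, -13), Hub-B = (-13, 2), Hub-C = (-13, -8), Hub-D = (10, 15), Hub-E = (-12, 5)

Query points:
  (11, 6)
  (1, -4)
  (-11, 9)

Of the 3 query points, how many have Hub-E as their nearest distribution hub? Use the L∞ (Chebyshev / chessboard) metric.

(11, 6) — d to each: Hub-A:21, Hub-B:24, Hub-C:24, Hub-D:9, Hub-E:23 → nearest is Hub-D
(1, -4) — d to each: Hub-A:11, Hub-B:14, Hub-C:14, Hub-D:19, Hub-E:13 → nearest is Hub-A
(-11, 9) — d to each: Hub-A:22, Hub-B:7, Hub-C:17, Hub-D:21, Hub-E:4 → nearest is Hub-E
1 of the 3 points has Hub-E as nearest.

1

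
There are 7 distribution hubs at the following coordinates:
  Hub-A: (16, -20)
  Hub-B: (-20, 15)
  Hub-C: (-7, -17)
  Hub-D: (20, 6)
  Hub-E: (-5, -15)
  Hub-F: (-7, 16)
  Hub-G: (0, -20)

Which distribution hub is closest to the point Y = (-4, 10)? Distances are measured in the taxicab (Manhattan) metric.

d(Y, Hub-A) = |-4−16| + |10−(-20)| = 20 + 30 = 50
d(Y, Hub-B) = |-4−(-20)| + |10−15| = 16 + 5 = 21
d(Y, Hub-C) = |-4−(-7)| + |10−(-17)| = 3 + 27 = 30
d(Y, Hub-D) = |-4−20| + |10−6| = 24 + 4 = 28
d(Y, Hub-E) = |-4−(-5)| + |10−(-15)| = 1 + 25 = 26
d(Y, Hub-F) = |-4−(-7)| + |10−16| = 3 + 6 = 9
d(Y, Hub-G) = |-4−0| + |10−(-20)| = 4 + 30 = 34
Hub-F is nearest.

Hub-F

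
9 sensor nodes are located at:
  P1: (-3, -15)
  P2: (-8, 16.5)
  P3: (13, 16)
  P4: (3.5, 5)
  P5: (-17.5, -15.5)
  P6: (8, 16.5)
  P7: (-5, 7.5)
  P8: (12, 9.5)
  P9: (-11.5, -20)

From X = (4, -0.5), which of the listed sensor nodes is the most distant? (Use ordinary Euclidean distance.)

Squared Euclidean distances:
|XP1|² = 49 + 210.25 = 259.25
|XP2|² = 144 + 289 = 433
|XP3|² = 81 + 272.25 = 353.25
|XP4|² = 0.25 + 30.25 = 30.5
|XP5|² = 462.25 + 225 = 687.25
|XP6|² = 16 + 289 = 305
|XP7|² = 81 + 64 = 145
|XP8|² = 64 + 100 = 164
|XP9|² = 240.25 + 380.25 = 620.5
The largest is to P5.

P5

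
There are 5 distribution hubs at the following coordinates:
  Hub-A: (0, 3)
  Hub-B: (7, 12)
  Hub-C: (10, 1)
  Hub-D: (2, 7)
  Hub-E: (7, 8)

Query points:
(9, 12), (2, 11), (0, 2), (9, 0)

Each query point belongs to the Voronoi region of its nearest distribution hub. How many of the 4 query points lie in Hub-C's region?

(9, 12) — d² to each: Hub-A:162, Hub-B:4, Hub-C:122, Hub-D:74, Hub-E:20 → nearest is Hub-B
(2, 11) — d² to each: Hub-A:68, Hub-B:26, Hub-C:164, Hub-D:16, Hub-E:34 → nearest is Hub-D
(0, 2) — d² to each: Hub-A:1, Hub-B:149, Hub-C:101, Hub-D:29, Hub-E:85 → nearest is Hub-A
(9, 0) — d² to each: Hub-A:90, Hub-B:148, Hub-C:2, Hub-D:98, Hub-E:68 → nearest is Hub-C
1 of the 4 points has Hub-C as nearest.

1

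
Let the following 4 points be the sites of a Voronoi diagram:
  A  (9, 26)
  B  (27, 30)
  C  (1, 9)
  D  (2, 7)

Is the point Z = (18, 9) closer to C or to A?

Compare squared distances:
|ZC|² = (18−1)² + (9−9)² = 289 + 0 = 289
|ZA|² = (18−9)² + (9−26)² = 81 + 289 = 370
289 < 370, so C is closer.

C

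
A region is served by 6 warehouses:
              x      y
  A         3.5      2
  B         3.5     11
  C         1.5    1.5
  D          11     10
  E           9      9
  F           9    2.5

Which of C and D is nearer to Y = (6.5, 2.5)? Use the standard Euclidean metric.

C

Compare squared distances:
|YC|² = (6.5−1.5)² + (2.5−1.5)² = 25 + 1 = 26
|YD|² = (6.5−11)² + (2.5−10)² = 20.25 + 56.25 = 76.5
26 < 76.5, so C is closer.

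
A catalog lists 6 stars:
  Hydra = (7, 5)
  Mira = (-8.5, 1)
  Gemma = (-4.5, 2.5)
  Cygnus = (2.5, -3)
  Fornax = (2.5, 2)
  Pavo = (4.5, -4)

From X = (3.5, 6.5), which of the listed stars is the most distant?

Mira

Squared Euclidean distances:
d²(X, Hydra) = 12.25 + 2.25 = 14.5
d²(X, Mira) = 144 + 30.25 = 174.25
d²(X, Gemma) = 64 + 16 = 80
d²(X, Cygnus) = 1 + 90.25 = 91.25
d²(X, Fornax) = 1 + 20.25 = 21.25
d²(X, Pavo) = 1 + 110.25 = 111.25
The largest is to Mira.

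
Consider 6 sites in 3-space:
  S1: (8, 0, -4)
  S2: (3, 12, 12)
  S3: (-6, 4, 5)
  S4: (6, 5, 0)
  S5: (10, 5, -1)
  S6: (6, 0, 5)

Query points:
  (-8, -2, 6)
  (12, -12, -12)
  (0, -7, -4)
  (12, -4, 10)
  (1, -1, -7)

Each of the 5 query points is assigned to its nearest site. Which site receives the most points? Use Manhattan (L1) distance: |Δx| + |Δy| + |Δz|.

(-8, -2, 6) — d to each: S1:28, S2:31, S3:9, S4:27, S5:32, S6:17 → nearest is S3
(12, -12, -12) — d to each: S1:24, S2:57, S3:51, S4:35, S5:30, S6:35 → nearest is S1
(0, -7, -4) — d to each: S1:15, S2:38, S3:26, S4:22, S5:25, S6:22 → nearest is S1
(12, -4, 10) — d to each: S1:22, S2:27, S3:31, S4:25, S5:22, S6:15 → nearest is S6
(1, -1, -7) — d to each: S1:11, S2:34, S3:24, S4:18, S5:21, S6:18 → nearest is S1
Tally — S1:3, S3:1, S6:1. S1 captures the most (3).

S1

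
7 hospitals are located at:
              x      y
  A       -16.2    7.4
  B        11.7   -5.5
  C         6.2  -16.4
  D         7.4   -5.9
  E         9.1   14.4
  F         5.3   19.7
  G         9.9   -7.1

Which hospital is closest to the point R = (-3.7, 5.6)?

Since √ is increasing, it suffices to compare squared distances:
|RA|² = (-3.7−(-16.2))² + (5.6−7.4)² = 156.25 + 3.24 = 159.49
|RB|² = (-3.7−11.7)² + (5.6−(-5.5))² = 237.16 + 123.21 = 360.37
|RC|² = (-3.7−6.2)² + (5.6−(-16.4))² = 98.01 + 484 = 582.01
|RD|² = (-3.7−7.4)² + (5.6−(-5.9))² = 123.21 + 132.25 = 255.46
|RE|² = (-3.7−9.1)² + (5.6−14.4)² = 163.84 + 77.44 = 241.28
|RF|² = (-3.7−5.3)² + (5.6−19.7)² = 81 + 198.81 = 279.81
|RG|² = (-3.7−9.9)² + (5.6−(-7.1))² = 184.96 + 161.29 = 346.25
Minimum is at A.

A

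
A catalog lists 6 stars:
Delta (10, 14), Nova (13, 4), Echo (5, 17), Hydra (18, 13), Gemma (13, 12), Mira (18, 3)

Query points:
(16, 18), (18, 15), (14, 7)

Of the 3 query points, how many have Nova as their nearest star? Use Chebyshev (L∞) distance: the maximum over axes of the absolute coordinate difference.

1

(16, 18) — d to each: Delta:6, Nova:14, Echo:11, Hydra:5, Gemma:6, Mira:15 → nearest is Hydra
(18, 15) — d to each: Delta:8, Nova:11, Echo:13, Hydra:2, Gemma:5, Mira:12 → nearest is Hydra
(14, 7) — d to each: Delta:7, Nova:3, Echo:10, Hydra:6, Gemma:5, Mira:4 → nearest is Nova
1 of the 3 points has Nova as nearest.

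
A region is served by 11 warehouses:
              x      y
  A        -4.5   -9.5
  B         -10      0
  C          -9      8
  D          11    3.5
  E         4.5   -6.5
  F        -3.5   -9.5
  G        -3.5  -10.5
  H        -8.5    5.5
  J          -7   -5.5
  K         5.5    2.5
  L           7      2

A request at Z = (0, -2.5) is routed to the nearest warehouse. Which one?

E

Compare squared distances (the ordering matches that of the actual distances):
|ZA|² = (0−(-4.5))² + (-2.5−(-9.5))² = 20.25 + 49 = 69.25
|ZB|² = (0−(-10))² + (-2.5−0)² = 100 + 6.25 = 106.25
|ZC|² = (0−(-9))² + (-2.5−8)² = 81 + 110.25 = 191.25
|ZD|² = (0−11)² + (-2.5−3.5)² = 121 + 36 = 157
|ZE|² = (0−4.5)² + (-2.5−(-6.5))² = 20.25 + 16 = 36.25
|ZF|² = (0−(-3.5))² + (-2.5−(-9.5))² = 12.25 + 49 = 61.25
|ZG|² = (0−(-3.5))² + (-2.5−(-10.5))² = 12.25 + 64 = 76.25
|ZH|² = (0−(-8.5))² + (-2.5−5.5)² = 72.25 + 64 = 136.25
|ZJ|² = (0−(-7))² + (-2.5−(-5.5))² = 49 + 9 = 58
|ZK|² = (0−5.5)² + (-2.5−2.5)² = 30.25 + 25 = 55.25
|ZL|² = (0−7)² + (-2.5−2)² = 49 + 20.25 = 69.25
E is nearest.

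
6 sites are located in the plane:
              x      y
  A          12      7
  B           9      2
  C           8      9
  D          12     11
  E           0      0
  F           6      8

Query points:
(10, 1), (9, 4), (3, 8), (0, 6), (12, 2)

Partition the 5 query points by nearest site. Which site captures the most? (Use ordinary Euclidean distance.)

B

(10, 1) — d² to each: A:40, B:2, C:68, D:104, E:101, F:65 → nearest is B
(9, 4) — d² to each: A:18, B:4, C:26, D:58, E:97, F:25 → nearest is B
(3, 8) — d² to each: A:82, B:72, C:26, D:90, E:73, F:9 → nearest is F
(0, 6) — d² to each: A:145, B:97, C:73, D:169, E:36, F:40 → nearest is E
(12, 2) — d² to each: A:25, B:9, C:65, D:81, E:148, F:72 → nearest is B
Tally — B:3, E:1, F:1. B captures the most (3).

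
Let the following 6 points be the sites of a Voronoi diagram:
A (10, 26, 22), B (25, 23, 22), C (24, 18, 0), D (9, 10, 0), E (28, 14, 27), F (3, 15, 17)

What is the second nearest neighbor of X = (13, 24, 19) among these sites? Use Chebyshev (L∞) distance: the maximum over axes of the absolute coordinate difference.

d(X,A) = max(3, 2, 3) = 3
d(X,B) = max(12, 1, 3) = 12
d(X,C) = max(11, 6, 19) = 19
d(X,D) = max(4, 14, 19) = 19
d(X,E) = max(15, 10, 8) = 15
d(X,F) = max(10, 9, 2) = 10
Sorted ascending: A, F, B, … — the second-nearest is F.

F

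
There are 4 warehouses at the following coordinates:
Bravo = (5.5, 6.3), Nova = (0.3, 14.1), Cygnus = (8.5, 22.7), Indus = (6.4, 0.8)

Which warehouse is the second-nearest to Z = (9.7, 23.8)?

Nova

Squared Euclidean distances:
d²(Z, Bravo) = (9.7−5.5)² + (23.8−6.3)² = 17.64 + 306.25 = 323.89
d²(Z, Nova) = (9.7−0.3)² + (23.8−14.1)² = 88.36 + 94.09 = 182.45
d²(Z, Cygnus) = (9.7−8.5)² + (23.8−22.7)² = 1.44 + 1.21 = 2.65
d²(Z, Indus) = (9.7−6.4)² + (23.8−0.8)² = 10.89 + 529 = 539.89
Sorted ascending: Cygnus, Nova, Bravo, … — the second-nearest is Nova.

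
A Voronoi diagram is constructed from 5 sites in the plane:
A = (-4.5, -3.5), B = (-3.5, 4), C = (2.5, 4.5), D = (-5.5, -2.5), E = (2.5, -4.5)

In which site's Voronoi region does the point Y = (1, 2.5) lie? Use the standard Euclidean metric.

Squared Euclidean distances:
|YA|² = (1−(-4.5))² + (2.5−(-3.5))² = 30.25 + 36 = 66.25
|YB|² = (1−(-3.5))² + (2.5−4)² = 20.25 + 2.25 = 22.5
|YC|² = (1−2.5)² + (2.5−4.5)² = 2.25 + 4 = 6.25
|YD|² = (1−(-5.5))² + (2.5−(-2.5))² = 42.25 + 25 = 67.25
|YE|² = (1−2.5)² + (2.5−(-4.5))² = 2.25 + 49 = 51.25
The smallest is to C, so Y lies in the Voronoi region of C.

C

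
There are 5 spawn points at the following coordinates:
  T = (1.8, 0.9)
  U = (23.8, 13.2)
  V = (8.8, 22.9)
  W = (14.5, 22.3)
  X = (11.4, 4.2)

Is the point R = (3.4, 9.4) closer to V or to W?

V

Compare squared distances:
|RV|² = (3.4−8.8)² + (9.4−22.9)² = 29.16 + 182.25 = 211.41
|RW|² = (3.4−14.5)² + (9.4−22.3)² = 123.21 + 166.41 = 289.62
211.41 < 289.62, so V is closer.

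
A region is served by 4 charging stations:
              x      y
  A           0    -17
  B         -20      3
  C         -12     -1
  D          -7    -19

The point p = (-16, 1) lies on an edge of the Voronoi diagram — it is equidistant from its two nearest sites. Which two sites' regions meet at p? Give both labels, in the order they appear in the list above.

Squared distances from p to each site:
|pA|² = (-16−0)² + (1−(-17))² = 256 + 324 = 580
|pB|² = (-16−(-20))² + (1−3)² = 16 + 4 = 20
|pC|² = (-16−(-12))² + (1−(-1))² = 16 + 4 = 20
|pD|² = (-16−(-7))² + (1−(-19))² = 81 + 400 = 481
p is equidistant from B and C (both at squared distance 20), and every other site is strictly farther — so p lies on the B–C Voronoi edge.

B and C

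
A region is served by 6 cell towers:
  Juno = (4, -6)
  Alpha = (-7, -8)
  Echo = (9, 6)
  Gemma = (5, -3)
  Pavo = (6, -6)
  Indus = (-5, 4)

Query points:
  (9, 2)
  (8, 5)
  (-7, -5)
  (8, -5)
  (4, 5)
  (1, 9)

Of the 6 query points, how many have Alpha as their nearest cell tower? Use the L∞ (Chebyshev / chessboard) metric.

(9, 2) — d to each: Juno:8, Alpha:16, Echo:4, Gemma:5, Pavo:8, Indus:14 → nearest is Echo
(8, 5) — d to each: Juno:11, Alpha:15, Echo:1, Gemma:8, Pavo:11, Indus:13 → nearest is Echo
(-7, -5) — d to each: Juno:11, Alpha:3, Echo:16, Gemma:12, Pavo:13, Indus:9 → nearest is Alpha
(8, -5) — d to each: Juno:4, Alpha:15, Echo:11, Gemma:3, Pavo:2, Indus:13 → nearest is Pavo
(4, 5) — d to each: Juno:11, Alpha:13, Echo:5, Gemma:8, Pavo:11, Indus:9 → nearest is Echo
(1, 9) — d to each: Juno:15, Alpha:17, Echo:8, Gemma:12, Pavo:15, Indus:6 → nearest is Indus
1 of the 6 points has Alpha as nearest.

1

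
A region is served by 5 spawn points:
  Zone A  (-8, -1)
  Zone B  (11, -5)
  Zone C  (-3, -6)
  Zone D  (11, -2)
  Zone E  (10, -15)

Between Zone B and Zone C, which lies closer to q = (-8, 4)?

Zone C

Compare squared distances:
d²(q, Zone B) = (-8−11)² + (4−(-5))² = 361 + 81 = 442
d²(q, Zone C) = (-8−(-3))² + (4−(-6))² = 25 + 100 = 125
442 > 125, so Zone C is closer.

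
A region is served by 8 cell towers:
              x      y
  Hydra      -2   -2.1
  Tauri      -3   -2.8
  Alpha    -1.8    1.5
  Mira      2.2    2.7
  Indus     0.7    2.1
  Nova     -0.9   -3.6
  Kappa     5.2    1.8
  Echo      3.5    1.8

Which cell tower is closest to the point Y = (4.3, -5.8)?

Compare squared distances (the ordering matches that of the actual distances):
d²(Y, Hydra) = (4.3−(-2))² + (-5.8−(-2.1))² = 39.69 + 13.69 = 53.38
d²(Y, Tauri) = (4.3−(-3))² + (-5.8−(-2.8))² = 53.29 + 9 = 62.29
d²(Y, Alpha) = (4.3−(-1.8))² + (-5.8−1.5)² = 37.21 + 53.29 = 90.5
d²(Y, Mira) = (4.3−2.2)² + (-5.8−2.7)² = 4.41 + 72.25 = 76.66
d²(Y, Indus) = (4.3−0.7)² + (-5.8−2.1)² = 12.96 + 62.41 = 75.37
d²(Y, Nova) = (4.3−(-0.9))² + (-5.8−(-3.6))² = 27.04 + 4.84 = 31.88
d²(Y, Kappa) = (4.3−5.2)² + (-5.8−1.8)² = 0.81 + 57.76 = 58.57
d²(Y, Echo) = (4.3−3.5)² + (-5.8−1.8)² = 0.64 + 57.76 = 58.4
Nova is nearest.

Nova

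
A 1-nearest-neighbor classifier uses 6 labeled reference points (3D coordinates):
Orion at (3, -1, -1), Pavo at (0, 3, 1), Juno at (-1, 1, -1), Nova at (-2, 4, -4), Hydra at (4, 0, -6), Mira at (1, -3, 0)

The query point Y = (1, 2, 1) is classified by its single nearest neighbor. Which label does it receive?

Pavo

Compare squared distances (the ordering matches that of the actual distances):
d²(Y, Orion) = (1−3)² + (2−(-1))² + (1−(-1))² = 4 + 9 + 4 = 17
d²(Y, Pavo) = (1−0)² + (2−3)² + (1−1)² = 1 + 1 + 0 = 2
d²(Y, Juno) = (1−(-1))² + (2−1)² + (1−(-1))² = 4 + 1 + 4 = 9
d²(Y, Nova) = (1−(-2))² + (2−4)² + (1−(-4))² = 9 + 4 + 25 = 38
d²(Y, Hydra) = (1−4)² + (2−0)² + (1−(-6))² = 9 + 4 + 49 = 62
d²(Y, Mira) = (1−1)² + (2−(-3))² + (1−0)² = 0 + 25 + 1 = 26
The smallest is to Pavo, so Y lies in the Voronoi region of Pavo.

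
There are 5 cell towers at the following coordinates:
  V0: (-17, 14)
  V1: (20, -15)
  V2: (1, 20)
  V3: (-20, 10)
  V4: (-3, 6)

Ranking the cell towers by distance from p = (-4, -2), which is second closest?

V3

Compare squared distances (the ordering matches that of the actual distances):
|pV0|² = (-4−(-17))² + (-2−14)² = 169 + 256 = 425
|pV1|² = (-4−20)² + (-2−(-15))² = 576 + 169 = 745
|pV2|² = (-4−1)² + (-2−20)² = 25 + 484 = 509
|pV3|² = (-4−(-20))² + (-2−10)² = 256 + 144 = 400
|pV4|² = (-4−(-3))² + (-2−6)² = 1 + 64 = 65
Sorted ascending: V4, V3, V0, … — the second-nearest is V3.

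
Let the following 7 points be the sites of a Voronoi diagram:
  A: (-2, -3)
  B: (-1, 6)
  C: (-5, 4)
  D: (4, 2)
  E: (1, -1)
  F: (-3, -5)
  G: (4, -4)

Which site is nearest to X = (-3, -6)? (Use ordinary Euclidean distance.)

F

Since √ is increasing, it suffices to compare squared distances:
|XA|² = (-3−(-2))² + (-6−(-3))² = 1 + 9 = 10
|XB|² = (-3−(-1))² + (-6−6)² = 4 + 144 = 148
|XC|² = (-3−(-5))² + (-6−4)² = 4 + 100 = 104
|XD|² = (-3−4)² + (-6−2)² = 49 + 64 = 113
|XE|² = (-3−1)² + (-6−(-1))² = 16 + 25 = 41
|XF|² = (-3−(-3))² + (-6−(-5))² = 0 + 1 = 1
|XG|² = (-3−4)² + (-6−(-4))² = 49 + 4 = 53
The smallest is to F, so X lies in the Voronoi region of F.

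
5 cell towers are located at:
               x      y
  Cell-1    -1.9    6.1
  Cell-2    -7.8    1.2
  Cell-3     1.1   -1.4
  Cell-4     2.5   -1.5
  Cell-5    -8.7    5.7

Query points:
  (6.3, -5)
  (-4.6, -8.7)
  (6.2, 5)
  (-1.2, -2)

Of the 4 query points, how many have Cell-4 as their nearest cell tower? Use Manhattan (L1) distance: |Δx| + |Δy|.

(6.3, -5) — d to each: Cell-1:19.3, Cell-2:20.3, Cell-3:8.8, Cell-4:7.3, Cell-5:25.7 → nearest is Cell-4
(-4.6, -8.7) — d to each: Cell-1:17.5, Cell-2:13.1, Cell-3:13, Cell-4:14.3, Cell-5:18.5 → nearest is Cell-3
(6.2, 5) — d to each: Cell-1:9.2, Cell-2:17.8, Cell-3:11.5, Cell-4:10.2, Cell-5:15.6 → nearest is Cell-1
(-1.2, -2) — d to each: Cell-1:8.8, Cell-2:9.8, Cell-3:2.9, Cell-4:4.2, Cell-5:15.2 → nearest is Cell-3
1 of the 4 points has Cell-4 as nearest.

1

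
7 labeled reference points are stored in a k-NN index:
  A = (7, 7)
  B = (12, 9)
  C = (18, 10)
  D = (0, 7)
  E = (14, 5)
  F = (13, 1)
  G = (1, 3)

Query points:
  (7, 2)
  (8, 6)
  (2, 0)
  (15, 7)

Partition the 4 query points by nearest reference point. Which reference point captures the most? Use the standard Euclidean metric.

(7, 2) — d² to each: A:25, B:74, C:185, D:74, E:58, F:37, G:37 → nearest is A
(8, 6) — d² to each: A:2, B:25, C:116, D:65, E:37, F:50, G:58 → nearest is A
(2, 0) — d² to each: A:74, B:181, C:356, D:53, E:169, F:122, G:10 → nearest is G
(15, 7) — d² to each: A:64, B:13, C:18, D:225, E:5, F:40, G:212 → nearest is E
Tally — A:2, E:1, G:1. A captures the most (2).

A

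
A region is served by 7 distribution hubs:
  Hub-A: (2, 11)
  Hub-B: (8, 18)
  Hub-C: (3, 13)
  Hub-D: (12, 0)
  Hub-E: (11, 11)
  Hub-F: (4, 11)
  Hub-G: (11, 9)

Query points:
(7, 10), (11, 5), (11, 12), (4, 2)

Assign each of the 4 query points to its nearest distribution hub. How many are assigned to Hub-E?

1

(7, 10) — d² to each: Hub-A:26, Hub-B:65, Hub-C:25, Hub-D:125, Hub-E:17, Hub-F:10, Hub-G:17 → nearest is Hub-F
(11, 5) — d² to each: Hub-A:117, Hub-B:178, Hub-C:128, Hub-D:26, Hub-E:36, Hub-F:85, Hub-G:16 → nearest is Hub-G
(11, 12) — d² to each: Hub-A:82, Hub-B:45, Hub-C:65, Hub-D:145, Hub-E:1, Hub-F:50, Hub-G:9 → nearest is Hub-E
(4, 2) — d² to each: Hub-A:85, Hub-B:272, Hub-C:122, Hub-D:68, Hub-E:130, Hub-F:81, Hub-G:98 → nearest is Hub-D
1 of the 4 points has Hub-E as nearest.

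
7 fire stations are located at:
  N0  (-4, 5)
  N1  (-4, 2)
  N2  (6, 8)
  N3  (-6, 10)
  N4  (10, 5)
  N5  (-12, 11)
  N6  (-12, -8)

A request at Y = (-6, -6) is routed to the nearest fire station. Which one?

Compare squared distances (the ordering matches that of the actual distances):
|YN0|² = (-6−(-4))² + (-6−5)² = 4 + 121 = 125
|YN1|² = (-6−(-4))² + (-6−2)² = 4 + 64 = 68
|YN2|² = (-6−6)² + (-6−8)² = 144 + 196 = 340
|YN3|² = (-6−(-6))² + (-6−10)² = 0 + 256 = 256
|YN4|² = (-6−10)² + (-6−5)² = 256 + 121 = 377
|YN5|² = (-6−(-12))² + (-6−11)² = 36 + 289 = 325
|YN6|² = (-6−(-12))² + (-6−(-8))² = 36 + 4 = 40
The smallest is to N6, so Y lies in the Voronoi region of N6.

N6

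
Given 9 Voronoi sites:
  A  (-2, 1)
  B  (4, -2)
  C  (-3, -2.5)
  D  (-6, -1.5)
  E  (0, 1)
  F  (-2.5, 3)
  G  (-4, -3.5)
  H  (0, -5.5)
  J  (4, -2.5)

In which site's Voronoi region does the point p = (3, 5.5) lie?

E

Since √ is increasing, it suffices to compare squared distances:
|pA|² = (3−(-2))² + (5.5−1)² = 25 + 20.25 = 45.25
|pB|² = (3−4)² + (5.5−(-2))² = 1 + 56.25 = 57.25
|pC|² = (3−(-3))² + (5.5−(-2.5))² = 36 + 64 = 100
|pD|² = (3−(-6))² + (5.5−(-1.5))² = 81 + 49 = 130
|pE|² = (3−0)² + (5.5−1)² = 9 + 20.25 = 29.25
|pF|² = (3−(-2.5))² + (5.5−3)² = 30.25 + 6.25 = 36.5
|pG|² = (3−(-4))² + (5.5−(-3.5))² = 49 + 81 = 130
|pH|² = (3−0)² + (5.5−(-5.5))² = 9 + 121 = 130
|pJ|² = (3−4)² + (5.5−(-2.5))² = 1 + 64 = 65
Minimum is at E.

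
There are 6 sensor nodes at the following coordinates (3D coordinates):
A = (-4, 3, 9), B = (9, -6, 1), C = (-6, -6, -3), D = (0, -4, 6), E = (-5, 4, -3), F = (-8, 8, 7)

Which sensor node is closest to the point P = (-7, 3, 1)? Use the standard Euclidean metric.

Since √ is increasing, it suffices to compare squared distances:
|PA|² = (-7−(-4))² + (3−3)² + (1−9)² = 9 + 0 + 64 = 73
|PB|² = (-7−9)² + (3−(-6))² + (1−1)² = 256 + 81 + 0 = 337
|PC|² = (-7−(-6))² + (3−(-6))² + (1−(-3))² = 1 + 81 + 16 = 98
|PD|² = (-7−0)² + (3−(-4))² + (1−6)² = 49 + 49 + 25 = 123
|PE|² = (-7−(-5))² + (3−4)² + (1−(-3))² = 4 + 1 + 16 = 21
|PF|² = (-7−(-8))² + (3−8)² + (1−7)² = 1 + 25 + 36 = 62
E is nearest.

E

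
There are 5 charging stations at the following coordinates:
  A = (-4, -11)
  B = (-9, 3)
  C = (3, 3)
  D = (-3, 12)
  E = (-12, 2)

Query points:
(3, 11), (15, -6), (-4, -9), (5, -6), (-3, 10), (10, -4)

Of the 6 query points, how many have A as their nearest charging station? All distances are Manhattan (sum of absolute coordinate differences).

1

(3, 11) — d to each: A:29, B:20, C:8, D:7, E:24 → nearest is D
(15, -6) — d to each: A:24, B:33, C:21, D:36, E:35 → nearest is C
(-4, -9) — d to each: A:2, B:17, C:19, D:22, E:19 → nearest is A
(5, -6) — d to each: A:14, B:23, C:11, D:26, E:25 → nearest is C
(-3, 10) — d to each: A:22, B:13, C:13, D:2, E:17 → nearest is D
(10, -4) — d to each: A:21, B:26, C:14, D:29, E:28 → nearest is C
1 of the 6 points has A as nearest.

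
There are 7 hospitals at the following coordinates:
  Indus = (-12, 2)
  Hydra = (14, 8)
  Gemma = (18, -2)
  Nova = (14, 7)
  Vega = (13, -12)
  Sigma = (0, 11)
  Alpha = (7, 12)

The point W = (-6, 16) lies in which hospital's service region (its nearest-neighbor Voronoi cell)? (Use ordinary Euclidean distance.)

Sigma

Since √ is increasing, it suffices to compare squared distances:
d²(W, Indus) = 36 + 196 = 232
d²(W, Hydra) = 400 + 64 = 464
d²(W, Gemma) = 576 + 324 = 900
d²(W, Nova) = 400 + 81 = 481
d²(W, Vega) = 361 + 784 = 1145
d²(W, Sigma) = 36 + 25 = 61
d²(W, Alpha) = 169 + 16 = 185
Minimum is at Sigma.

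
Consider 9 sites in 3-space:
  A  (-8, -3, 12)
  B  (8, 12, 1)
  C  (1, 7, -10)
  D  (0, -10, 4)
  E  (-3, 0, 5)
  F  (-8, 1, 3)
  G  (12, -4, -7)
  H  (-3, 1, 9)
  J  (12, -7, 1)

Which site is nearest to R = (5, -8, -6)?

Since √ is increasing, it suffices to compare squared distances:
|RA|² = (5−(-8))² + (-8−(-3))² + (-6−12)² = 169 + 25 + 324 = 518
|RB|² = (5−8)² + (-8−12)² + (-6−1)² = 9 + 400 + 49 = 458
|RC|² = (5−1)² + (-8−7)² + (-6−(-10))² = 16 + 225 + 16 = 257
|RD|² = (5−0)² + (-8−(-10))² + (-6−4)² = 25 + 4 + 100 = 129
|RE|² = (5−(-3))² + (-8−0)² + (-6−5)² = 64 + 64 + 121 = 249
|RF|² = (5−(-8))² + (-8−1)² + (-6−3)² = 169 + 81 + 81 = 331
|RG|² = (5−12)² + (-8−(-4))² + (-6−(-7))² = 49 + 16 + 1 = 66
|RH|² = (5−(-3))² + (-8−1)² + (-6−9)² = 64 + 81 + 225 = 370
|RJ|² = (5−12)² + (-8−(-7))² + (-6−1)² = 49 + 1 + 49 = 99
G is nearest.

G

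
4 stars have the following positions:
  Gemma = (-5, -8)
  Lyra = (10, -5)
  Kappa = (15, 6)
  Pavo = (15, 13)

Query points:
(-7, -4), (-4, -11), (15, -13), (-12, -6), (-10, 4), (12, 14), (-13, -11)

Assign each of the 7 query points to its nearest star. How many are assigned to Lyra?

(-7, -4) — d² to each: Gemma:20, Lyra:290, Kappa:584, Pavo:773 → nearest is Gemma
(-4, -11) — d² to each: Gemma:10, Lyra:232, Kappa:650, Pavo:937 → nearest is Gemma
(15, -13) — d² to each: Gemma:425, Lyra:89, Kappa:361, Pavo:676 → nearest is Lyra
(-12, -6) — d² to each: Gemma:53, Lyra:485, Kappa:873, Pavo:1090 → nearest is Gemma
(-10, 4) — d² to each: Gemma:169, Lyra:481, Kappa:629, Pavo:706 → nearest is Gemma
(12, 14) — d² to each: Gemma:773, Lyra:365, Kappa:73, Pavo:10 → nearest is Pavo
(-13, -11) — d² to each: Gemma:73, Lyra:565, Kappa:1073, Pavo:1360 → nearest is Gemma
1 of the 7 points has Lyra as nearest.

1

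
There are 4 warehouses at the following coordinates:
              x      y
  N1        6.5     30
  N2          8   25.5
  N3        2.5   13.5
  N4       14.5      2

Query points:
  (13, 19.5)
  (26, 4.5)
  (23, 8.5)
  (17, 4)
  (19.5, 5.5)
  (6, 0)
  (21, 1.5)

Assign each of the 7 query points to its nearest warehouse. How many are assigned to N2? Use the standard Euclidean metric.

1

(13, 19.5) — d² to each: N1:152.5, N2:61, N3:146.25, N4:308.5 → nearest is N2
(26, 4.5) — d² to each: N1:1030.5, N2:765, N3:633.25, N4:138.5 → nearest is N4
(23, 8.5) — d² to each: N1:734.5, N2:514, N3:445.25, N4:114.5 → nearest is N4
(17, 4) — d² to each: N1:786.25, N2:543.25, N3:300.5, N4:10.25 → nearest is N4
(19.5, 5.5) — d² to each: N1:769.25, N2:532.25, N3:353, N4:37.25 → nearest is N4
(6, 0) — d² to each: N1:900.25, N2:654.25, N3:194.5, N4:76.25 → nearest is N4
(21, 1.5) — d² to each: N1:1022.5, N2:745, N3:486.25, N4:42.5 → nearest is N4
1 of the 7 points has N2 as nearest.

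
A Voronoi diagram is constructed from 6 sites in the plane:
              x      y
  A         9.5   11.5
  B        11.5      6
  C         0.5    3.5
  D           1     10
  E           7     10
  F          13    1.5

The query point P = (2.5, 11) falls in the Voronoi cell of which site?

D

Squared Euclidean distances:
|PA|² = (2.5−9.5)² + (11−11.5)² = 49 + 0.25 = 49.25
|PB|² = (2.5−11.5)² + (11−6)² = 81 + 25 = 106
|PC|² = (2.5−0.5)² + (11−3.5)² = 4 + 56.25 = 60.25
|PD|² = (2.5−1)² + (11−10)² = 2.25 + 1 = 3.25
|PE|² = (2.5−7)² + (11−10)² = 20.25 + 1 = 21.25
|PF|² = (2.5−13)² + (11−1.5)² = 110.25 + 90.25 = 200.5
D is nearest.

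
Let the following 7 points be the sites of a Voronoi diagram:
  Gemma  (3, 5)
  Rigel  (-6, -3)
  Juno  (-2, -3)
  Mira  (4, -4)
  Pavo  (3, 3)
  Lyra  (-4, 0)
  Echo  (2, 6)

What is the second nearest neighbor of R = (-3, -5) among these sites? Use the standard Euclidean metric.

Rigel

Since √ is increasing, it suffices to compare squared distances:
d²(R, Gemma) = (-3−3)² + (-5−5)² = 36 + 100 = 136
d²(R, Rigel) = (-3−(-6))² + (-5−(-3))² = 9 + 4 = 13
d²(R, Juno) = (-3−(-2))² + (-5−(-3))² = 1 + 4 = 5
d²(R, Mira) = (-3−4)² + (-5−(-4))² = 49 + 1 = 50
d²(R, Pavo) = (-3−3)² + (-5−3)² = 36 + 64 = 100
d²(R, Lyra) = (-3−(-4))² + (-5−0)² = 1 + 25 = 26
d²(R, Echo) = (-3−2)² + (-5−6)² = 25 + 121 = 146
Sorted ascending: Juno, Rigel, Lyra, … — the second-nearest is Rigel.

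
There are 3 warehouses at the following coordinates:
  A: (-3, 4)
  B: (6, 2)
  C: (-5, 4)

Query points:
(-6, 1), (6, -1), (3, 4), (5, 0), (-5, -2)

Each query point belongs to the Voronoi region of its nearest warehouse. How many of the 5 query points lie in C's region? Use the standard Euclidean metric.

(-6, 1) — d² to each: A:18, B:145, C:10 → nearest is C
(6, -1) — d² to each: A:106, B:9, C:146 → nearest is B
(3, 4) — d² to each: A:36, B:13, C:64 → nearest is B
(5, 0) — d² to each: A:80, B:5, C:116 → nearest is B
(-5, -2) — d² to each: A:40, B:137, C:36 → nearest is C
2 of the 5 points have C as nearest.

2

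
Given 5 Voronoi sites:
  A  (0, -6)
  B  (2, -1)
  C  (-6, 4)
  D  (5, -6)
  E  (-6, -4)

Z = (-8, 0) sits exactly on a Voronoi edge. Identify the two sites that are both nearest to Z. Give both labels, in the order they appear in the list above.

C and E

Squared distances from Z to each site:
|ZA|² = (-8−0)² + (0−(-6))² = 64 + 36 = 100
|ZB|² = (-8−2)² + (0−(-1))² = 100 + 1 = 101
|ZC|² = (-8−(-6))² + (0−4)² = 4 + 16 = 20
|ZD|² = (-8−5)² + (0−(-6))² = 169 + 36 = 205
|ZE|² = (-8−(-6))² + (0−(-4))² = 4 + 16 = 20
Z is equidistant from C and E (both at squared distance 20), and every other site is strictly farther — so Z lies on the C–E Voronoi edge.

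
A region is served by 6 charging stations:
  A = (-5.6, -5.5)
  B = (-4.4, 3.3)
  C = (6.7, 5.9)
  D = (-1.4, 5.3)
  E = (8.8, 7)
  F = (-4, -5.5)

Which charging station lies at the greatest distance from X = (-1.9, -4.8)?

Squared Euclidean distances:
|XA|² = (-1.9−(-5.6))² + (-4.8−(-5.5))² = 13.69 + 0.49 = 14.18
|XB|² = (-1.9−(-4.4))² + (-4.8−3.3)² = 6.25 + 65.61 = 71.86
|XC|² = (-1.9−6.7)² + (-4.8−5.9)² = 73.96 + 114.49 = 188.45
|XD|² = (-1.9−(-1.4))² + (-4.8−5.3)² = 0.25 + 102.01 = 102.26
|XE|² = (-1.9−8.8)² + (-4.8−7)² = 114.49 + 139.24 = 253.73
|XF|² = (-1.9−(-4))² + (-4.8−(-5.5))² = 4.41 + 0.49 = 4.9
The largest is to E.

E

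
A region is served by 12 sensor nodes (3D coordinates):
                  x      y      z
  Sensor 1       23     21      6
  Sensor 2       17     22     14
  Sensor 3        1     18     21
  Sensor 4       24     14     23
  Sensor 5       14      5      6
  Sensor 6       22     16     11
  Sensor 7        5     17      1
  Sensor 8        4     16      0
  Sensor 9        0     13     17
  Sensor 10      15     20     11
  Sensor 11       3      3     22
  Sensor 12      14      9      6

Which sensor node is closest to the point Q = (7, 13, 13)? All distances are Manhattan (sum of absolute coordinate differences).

Sensor 9

d(Q, Sensor 1) = 16 + 8 + 7 = 31
d(Q, Sensor 2) = 10 + 9 + 1 = 20
d(Q, Sensor 3) = 6 + 5 + 8 = 19
d(Q, Sensor 4) = 17 + 1 + 10 = 28
d(Q, Sensor 5) = 7 + 8 + 7 = 22
d(Q, Sensor 6) = 15 + 3 + 2 = 20
d(Q, Sensor 7) = 2 + 4 + 12 = 18
d(Q, Sensor 8) = 3 + 3 + 13 = 19
d(Q, Sensor 9) = 7 + 0 + 4 = 11
d(Q, Sensor 10) = 8 + 7 + 2 = 17
d(Q, Sensor 11) = 4 + 10 + 9 = 23
d(Q, Sensor 12) = 7 + 4 + 7 = 18
Sensor 9 is nearest.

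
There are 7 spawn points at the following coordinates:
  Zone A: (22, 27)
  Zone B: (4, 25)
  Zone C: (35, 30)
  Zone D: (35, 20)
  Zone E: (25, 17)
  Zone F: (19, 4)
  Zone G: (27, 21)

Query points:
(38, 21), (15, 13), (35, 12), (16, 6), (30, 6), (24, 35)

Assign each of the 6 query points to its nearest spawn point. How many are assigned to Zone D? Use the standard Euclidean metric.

2

(38, 21) — d² to each: Zone A:292, Zone B:1172, Zone C:90, Zone D:10, Zone E:185, Zone F:650, Zone G:121 → nearest is Zone D
(15, 13) — d² to each: Zone A:245, Zone B:265, Zone C:689, Zone D:449, Zone E:116, Zone F:97, Zone G:208 → nearest is Zone F
(35, 12) — d² to each: Zone A:394, Zone B:1130, Zone C:324, Zone D:64, Zone E:125, Zone F:320, Zone G:145 → nearest is Zone D
(16, 6) — d² to each: Zone A:477, Zone B:505, Zone C:937, Zone D:557, Zone E:202, Zone F:13, Zone G:346 → nearest is Zone F
(30, 6) — d² to each: Zone A:505, Zone B:1037, Zone C:601, Zone D:221, Zone E:146, Zone F:125, Zone G:234 → nearest is Zone F
(24, 35) — d² to each: Zone A:68, Zone B:500, Zone C:146, Zone D:346, Zone E:325, Zone F:986, Zone G:205 → nearest is Zone A
2 of the 6 points have Zone D as nearest.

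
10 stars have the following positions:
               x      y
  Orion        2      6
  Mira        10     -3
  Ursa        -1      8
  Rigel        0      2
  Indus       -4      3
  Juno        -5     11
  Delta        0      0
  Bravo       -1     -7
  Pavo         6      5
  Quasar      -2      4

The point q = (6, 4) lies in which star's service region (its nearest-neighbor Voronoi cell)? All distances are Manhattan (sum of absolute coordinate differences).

Pavo

d(q, Orion) = |6−2| + |4−6| = 4 + 2 = 6
d(q, Mira) = |6−10| + |4−(-3)| = 4 + 7 = 11
d(q, Ursa) = |6−(-1)| + |4−8| = 7 + 4 = 11
d(q, Rigel) = |6−0| + |4−2| = 6 + 2 = 8
d(q, Indus) = |6−(-4)| + |4−3| = 10 + 1 = 11
d(q, Juno) = |6−(-5)| + |4−11| = 11 + 7 = 18
d(q, Delta) = |6−0| + |4−0| = 6 + 4 = 10
d(q, Bravo) = |6−(-1)| + |4−(-7)| = 7 + 11 = 18
d(q, Pavo) = |6−6| + |4−5| = 0 + 1 = 1
d(q, Quasar) = |6−(-2)| + |4−4| = 8 + 0 = 8
The smallest is to Pavo, so q lies in the Voronoi region of Pavo.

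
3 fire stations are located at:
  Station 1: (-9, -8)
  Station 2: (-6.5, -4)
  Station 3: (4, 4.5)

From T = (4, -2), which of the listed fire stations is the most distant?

Station 1

Squared Euclidean distances:
d²(T, Station 1) = (4−(-9))² + (-2−(-8))² = 169 + 36 = 205
d²(T, Station 2) = (4−(-6.5))² + (-2−(-4))² = 110.25 + 4 = 114.25
d²(T, Station 3) = (4−4)² + (-2−4.5)² = 0 + 42.25 = 42.25
The largest is to Station 1.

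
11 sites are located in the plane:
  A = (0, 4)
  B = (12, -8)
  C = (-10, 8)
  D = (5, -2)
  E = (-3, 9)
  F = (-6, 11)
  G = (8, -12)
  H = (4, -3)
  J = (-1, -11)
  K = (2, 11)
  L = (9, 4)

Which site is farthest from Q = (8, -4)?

Squared Euclidean distances:
|QA|² = (8−0)² + (-4−4)² = 64 + 64 = 128
|QB|² = (8−12)² + (-4−(-8))² = 16 + 16 = 32
|QC|² = (8−(-10))² + (-4−8)² = 324 + 144 = 468
|QD|² = (8−5)² + (-4−(-2))² = 9 + 4 = 13
|QE|² = (8−(-3))² + (-4−9)² = 121 + 169 = 290
|QF|² = (8−(-6))² + (-4−11)² = 196 + 225 = 421
|QG|² = (8−8)² + (-4−(-12))² = 0 + 64 = 64
|QH|² = (8−4)² + (-4−(-3))² = 16 + 1 = 17
|QJ|² = (8−(-1))² + (-4−(-11))² = 81 + 49 = 130
|QK|² = (8−2)² + (-4−11)² = 36 + 225 = 261
|QL|² = (8−9)² + (-4−4)² = 1 + 64 = 65
The largest is to C.

C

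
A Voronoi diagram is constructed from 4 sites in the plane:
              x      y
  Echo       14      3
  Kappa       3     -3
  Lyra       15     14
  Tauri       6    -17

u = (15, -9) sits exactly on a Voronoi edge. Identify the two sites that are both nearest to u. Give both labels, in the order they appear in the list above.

Echo and Tauri

Squared distances from u to each site:
d²(u, Echo) = (15−14)² + (-9−3)² = 1 + 144 = 145
d²(u, Kappa) = (15−3)² + (-9−(-3))² = 144 + 36 = 180
d²(u, Lyra) = (15−15)² + (-9−14)² = 0 + 529 = 529
d²(u, Tauri) = (15−6)² + (-9−(-17))² = 81 + 64 = 145
u is equidistant from Echo and Tauri (both at squared distance 145), and every other site is strictly farther — so u lies on the Echo–Tauri Voronoi edge.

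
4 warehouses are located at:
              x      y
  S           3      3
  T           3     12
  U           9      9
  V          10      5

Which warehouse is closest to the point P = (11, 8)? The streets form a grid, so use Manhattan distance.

U

d(P,S) = |11−3| + |8−3| = 8 + 5 = 13
d(P,T) = |11−3| + |8−12| = 8 + 4 = 12
d(P,U) = |11−9| + |8−9| = 2 + 1 = 3
d(P,V) = |11−10| + |8−5| = 1 + 3 = 4
The smallest is to U, so P lies in the Voronoi region of U.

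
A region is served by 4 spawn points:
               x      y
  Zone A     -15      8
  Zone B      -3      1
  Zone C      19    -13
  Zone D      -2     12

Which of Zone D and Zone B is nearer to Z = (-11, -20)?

Compare squared distances:
d²(Z, Zone D) = (-11−(-2))² + (-20−12)² = 81 + 1024 = 1105
d²(Z, Zone B) = (-11−(-3))² + (-20−1)² = 64 + 441 = 505
1105 > 505, so Zone B is closer.

Zone B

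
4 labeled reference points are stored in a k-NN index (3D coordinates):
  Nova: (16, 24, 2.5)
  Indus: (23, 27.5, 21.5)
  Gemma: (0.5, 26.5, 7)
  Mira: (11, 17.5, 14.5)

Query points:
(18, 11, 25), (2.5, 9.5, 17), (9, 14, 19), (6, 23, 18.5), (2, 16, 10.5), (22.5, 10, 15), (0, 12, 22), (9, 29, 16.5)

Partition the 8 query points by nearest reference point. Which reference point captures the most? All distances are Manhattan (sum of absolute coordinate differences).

(18, 11, 25) — d to each: Nova:37.5, Indus:25, Gemma:51, Mira:24 → nearest is Mira
(2.5, 9.5, 17) — d to each: Nova:42.5, Indus:43, Gemma:29, Mira:19 → nearest is Mira
(9, 14, 19) — d to each: Nova:33.5, Indus:30, Gemma:33, Mira:10 → nearest is Mira
(6, 23, 18.5) — d to each: Nova:27, Indus:24.5, Gemma:20.5, Mira:14.5 → nearest is Mira
(2, 16, 10.5) — d to each: Nova:30, Indus:43.5, Gemma:15.5, Mira:14.5 → nearest is Mira
(22.5, 10, 15) — d to each: Nova:33, Indus:24.5, Gemma:46.5, Mira:19.5 → nearest is Mira
(0, 12, 22) — d to each: Nova:47.5, Indus:39, Gemma:30, Mira:24 → nearest is Mira
(9, 29, 16.5) — d to each: Nova:26, Indus:20.5, Gemma:20.5, Mira:15.5 → nearest is Mira
Tally — Mira:8. Mira captures the most (8).

Mira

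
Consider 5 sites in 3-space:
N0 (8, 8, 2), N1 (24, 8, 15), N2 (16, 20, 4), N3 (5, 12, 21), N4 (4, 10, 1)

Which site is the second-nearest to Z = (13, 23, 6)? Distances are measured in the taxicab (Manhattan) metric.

N0

d(Z,N0) = |13−8| + |23−8| + |6−2| = 5 + 15 + 4 = 24
d(Z,N1) = |13−24| + |23−8| + |6−15| = 11 + 15 + 9 = 35
d(Z,N2) = |13−16| + |23−20| + |6−4| = 3 + 3 + 2 = 8
d(Z,N3) = |13−5| + |23−12| + |6−21| = 8 + 11 + 15 = 34
d(Z,N4) = |13−4| + |23−10| + |6−1| = 9 + 13 + 5 = 27
Sorted ascending: N2, N0, N4, … — the second-nearest is N0.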